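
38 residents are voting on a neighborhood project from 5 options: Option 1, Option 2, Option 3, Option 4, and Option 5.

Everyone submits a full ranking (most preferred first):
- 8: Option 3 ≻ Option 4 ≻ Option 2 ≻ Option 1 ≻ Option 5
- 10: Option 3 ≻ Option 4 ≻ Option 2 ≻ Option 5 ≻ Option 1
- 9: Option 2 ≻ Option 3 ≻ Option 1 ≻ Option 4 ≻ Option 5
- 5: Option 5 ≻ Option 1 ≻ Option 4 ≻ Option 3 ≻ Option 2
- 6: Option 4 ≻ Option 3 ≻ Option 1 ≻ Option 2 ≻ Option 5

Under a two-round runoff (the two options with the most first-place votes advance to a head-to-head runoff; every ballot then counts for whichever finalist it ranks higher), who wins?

Round 1 first-place votes: Option 1 0, Option 2 9, Option 3 18, Option 4 6, Option 5 5. Option 3 and Option 2 advance.
Runoff: Option 3 is ranked above Option 2 on 29 ballots, Option 2 above Option 3 on 9.

Option 3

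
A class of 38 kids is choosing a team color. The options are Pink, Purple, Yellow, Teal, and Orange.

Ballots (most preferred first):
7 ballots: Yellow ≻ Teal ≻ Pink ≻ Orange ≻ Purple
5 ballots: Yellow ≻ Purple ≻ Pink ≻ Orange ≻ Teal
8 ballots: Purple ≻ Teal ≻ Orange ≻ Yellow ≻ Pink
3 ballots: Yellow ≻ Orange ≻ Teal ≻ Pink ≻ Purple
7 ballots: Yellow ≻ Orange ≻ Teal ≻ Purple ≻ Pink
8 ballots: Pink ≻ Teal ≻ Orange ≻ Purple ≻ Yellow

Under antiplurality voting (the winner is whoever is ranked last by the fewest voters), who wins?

Orange

Last-place votes: Pink 15, Purple 10, Yellow 8, Teal 5, Orange 0.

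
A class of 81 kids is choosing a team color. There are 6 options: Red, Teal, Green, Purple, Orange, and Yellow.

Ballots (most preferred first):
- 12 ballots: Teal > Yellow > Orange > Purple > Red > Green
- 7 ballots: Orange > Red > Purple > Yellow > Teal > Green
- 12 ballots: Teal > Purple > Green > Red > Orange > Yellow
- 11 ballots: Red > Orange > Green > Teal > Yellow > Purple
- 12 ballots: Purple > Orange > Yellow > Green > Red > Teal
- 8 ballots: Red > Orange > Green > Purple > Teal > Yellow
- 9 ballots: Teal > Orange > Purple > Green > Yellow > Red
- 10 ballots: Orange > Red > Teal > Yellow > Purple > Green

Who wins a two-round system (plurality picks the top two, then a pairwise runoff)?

Red

Round 1 first-place votes: Red 19, Teal 33, Green 0, Purple 12, Orange 17, Yellow 0. Teal and Red advance.
Runoff: Teal is ranked above Red on 33 ballots, Red above Teal on 48.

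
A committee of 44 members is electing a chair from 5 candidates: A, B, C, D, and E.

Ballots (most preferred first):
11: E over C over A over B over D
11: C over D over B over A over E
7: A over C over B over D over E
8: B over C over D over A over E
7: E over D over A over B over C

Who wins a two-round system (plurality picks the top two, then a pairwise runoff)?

C

Round 1 first-place votes: A 7, B 8, C 11, D 0, E 18. E and C advance.
Runoff: E is ranked above C on 18 ballots, C above E on 26.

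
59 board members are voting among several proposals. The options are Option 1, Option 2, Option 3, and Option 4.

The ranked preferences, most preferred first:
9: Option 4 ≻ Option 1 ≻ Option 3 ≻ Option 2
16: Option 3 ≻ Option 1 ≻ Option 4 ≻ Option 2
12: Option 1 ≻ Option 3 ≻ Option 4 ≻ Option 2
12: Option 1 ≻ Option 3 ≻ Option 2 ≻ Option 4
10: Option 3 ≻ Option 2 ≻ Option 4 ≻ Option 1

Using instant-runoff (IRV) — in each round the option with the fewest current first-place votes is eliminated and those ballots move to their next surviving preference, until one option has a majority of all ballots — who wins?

Round 1: Option 1 24, Option 2 0, Option 3 26, Option 4 9. Option 2 eliminated.
Round 2: Option 1 24, Option 3 26, Option 4 9. Option 4 eliminated.
Round 3: Option 1 33, Option 3 26. Option 1 has a majority (≥30).

Option 1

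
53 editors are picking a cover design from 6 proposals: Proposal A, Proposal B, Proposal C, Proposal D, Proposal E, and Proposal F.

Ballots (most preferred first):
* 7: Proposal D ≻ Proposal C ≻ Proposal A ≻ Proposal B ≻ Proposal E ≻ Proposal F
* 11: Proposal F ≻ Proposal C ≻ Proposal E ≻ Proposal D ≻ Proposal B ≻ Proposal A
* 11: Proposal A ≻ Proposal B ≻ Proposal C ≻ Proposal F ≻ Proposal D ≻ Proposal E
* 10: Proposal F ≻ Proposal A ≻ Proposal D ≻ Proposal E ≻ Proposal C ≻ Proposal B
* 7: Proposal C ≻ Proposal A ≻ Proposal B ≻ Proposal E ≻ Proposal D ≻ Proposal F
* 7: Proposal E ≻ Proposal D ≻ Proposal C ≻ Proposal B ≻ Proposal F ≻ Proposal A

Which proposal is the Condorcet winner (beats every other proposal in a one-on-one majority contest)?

Proposal C

Proposal C vs Proposal A: 32–21
Proposal C vs Proposal B: 42–11
Proposal C vs Proposal D: 29–24
Proposal C vs Proposal E: 36–17
Proposal C vs Proposal F: 32–21
Proposal C beats every other proposal.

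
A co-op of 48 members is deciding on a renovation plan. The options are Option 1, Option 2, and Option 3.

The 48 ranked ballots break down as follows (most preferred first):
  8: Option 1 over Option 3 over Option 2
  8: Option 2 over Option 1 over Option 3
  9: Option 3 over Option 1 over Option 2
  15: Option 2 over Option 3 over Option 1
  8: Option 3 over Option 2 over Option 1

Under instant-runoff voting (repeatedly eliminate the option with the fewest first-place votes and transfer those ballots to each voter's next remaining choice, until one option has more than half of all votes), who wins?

Round 1: Option 1 8, Option 2 23, Option 3 17. Option 1 eliminated.
Round 2: Option 2 23, Option 3 25. Option 3 has a majority (≥25).

Option 3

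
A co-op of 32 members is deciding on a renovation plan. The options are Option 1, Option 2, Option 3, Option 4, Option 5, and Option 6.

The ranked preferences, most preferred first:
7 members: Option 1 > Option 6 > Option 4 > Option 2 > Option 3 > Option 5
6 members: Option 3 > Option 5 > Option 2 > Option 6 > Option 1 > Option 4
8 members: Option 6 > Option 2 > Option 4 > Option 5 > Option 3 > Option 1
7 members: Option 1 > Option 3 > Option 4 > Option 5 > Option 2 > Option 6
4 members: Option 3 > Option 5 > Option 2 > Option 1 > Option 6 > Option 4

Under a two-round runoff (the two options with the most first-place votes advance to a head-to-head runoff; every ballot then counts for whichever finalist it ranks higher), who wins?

Round 1 first-place votes: Option 1 14, Option 2 0, Option 3 10, Option 4 0, Option 5 0, Option 6 8. Option 1 and Option 3 advance.
Runoff: Option 1 is ranked above Option 3 on 14 ballots, Option 3 above Option 1 on 18.

Option 3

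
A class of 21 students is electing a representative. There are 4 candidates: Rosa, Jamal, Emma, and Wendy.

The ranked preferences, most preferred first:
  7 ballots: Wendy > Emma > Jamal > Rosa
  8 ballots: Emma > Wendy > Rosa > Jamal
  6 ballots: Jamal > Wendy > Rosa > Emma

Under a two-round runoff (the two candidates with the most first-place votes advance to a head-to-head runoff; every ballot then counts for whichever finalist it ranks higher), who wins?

Round 1 first-place votes: Rosa 0, Jamal 6, Emma 8, Wendy 7. Emma and Wendy advance.
Runoff: Emma is ranked above Wendy on 8 ballots, Wendy above Emma on 13.

Wendy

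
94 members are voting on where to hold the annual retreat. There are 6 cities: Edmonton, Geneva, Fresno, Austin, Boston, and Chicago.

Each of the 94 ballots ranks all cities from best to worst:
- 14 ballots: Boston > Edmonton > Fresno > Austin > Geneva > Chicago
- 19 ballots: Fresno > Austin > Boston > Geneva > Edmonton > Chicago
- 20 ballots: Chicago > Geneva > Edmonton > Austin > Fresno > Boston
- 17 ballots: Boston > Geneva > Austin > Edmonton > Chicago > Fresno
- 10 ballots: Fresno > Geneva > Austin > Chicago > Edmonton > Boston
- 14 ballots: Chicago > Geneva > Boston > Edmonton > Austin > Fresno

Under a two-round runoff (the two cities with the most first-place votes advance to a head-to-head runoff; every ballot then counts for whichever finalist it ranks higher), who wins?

Round 1 first-place votes: Edmonton 0, Geneva 0, Fresno 29, Austin 0, Boston 31, Chicago 34. Chicago and Boston advance.
Runoff: Chicago is ranked above Boston on 44 ballots, Boston above Chicago on 50.

Boston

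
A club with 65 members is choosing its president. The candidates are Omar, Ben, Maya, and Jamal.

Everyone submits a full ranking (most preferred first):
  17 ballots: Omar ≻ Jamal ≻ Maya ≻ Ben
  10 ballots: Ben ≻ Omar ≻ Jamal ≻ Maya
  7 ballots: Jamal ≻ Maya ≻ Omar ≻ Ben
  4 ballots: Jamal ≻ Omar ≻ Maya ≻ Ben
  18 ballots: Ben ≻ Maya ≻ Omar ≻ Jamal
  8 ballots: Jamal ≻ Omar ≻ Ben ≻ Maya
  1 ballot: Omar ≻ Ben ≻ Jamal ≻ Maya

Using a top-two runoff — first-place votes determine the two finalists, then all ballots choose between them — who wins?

Jamal

Round 1 first-place votes: Omar 18, Ben 28, Maya 0, Jamal 19. Ben and Jamal advance.
Runoff: Ben is ranked above Jamal on 29 ballots, Jamal above Ben on 36.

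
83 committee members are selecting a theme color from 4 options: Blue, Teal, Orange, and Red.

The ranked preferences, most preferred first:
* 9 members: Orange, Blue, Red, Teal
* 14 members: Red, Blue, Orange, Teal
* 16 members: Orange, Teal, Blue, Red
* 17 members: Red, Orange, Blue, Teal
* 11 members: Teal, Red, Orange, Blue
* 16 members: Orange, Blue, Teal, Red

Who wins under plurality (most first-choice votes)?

First-place votes: Blue 0, Teal 11, Orange 41, Red 31.

Orange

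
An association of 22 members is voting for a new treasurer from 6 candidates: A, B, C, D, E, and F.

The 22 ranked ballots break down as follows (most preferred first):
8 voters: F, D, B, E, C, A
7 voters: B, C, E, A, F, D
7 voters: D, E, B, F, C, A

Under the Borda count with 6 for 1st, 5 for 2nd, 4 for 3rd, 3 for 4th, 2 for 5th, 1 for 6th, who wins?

A: 8×1 + 7×3 + 7×1 = 36
B: 8×4 + 7×6 + 7×4 = 102
C: 8×2 + 7×5 + 7×2 = 65
D: 8×5 + 7×1 + 7×6 = 89
E: 8×3 + 7×4 + 7×5 = 87
F: 8×6 + 7×2 + 7×3 = 83

B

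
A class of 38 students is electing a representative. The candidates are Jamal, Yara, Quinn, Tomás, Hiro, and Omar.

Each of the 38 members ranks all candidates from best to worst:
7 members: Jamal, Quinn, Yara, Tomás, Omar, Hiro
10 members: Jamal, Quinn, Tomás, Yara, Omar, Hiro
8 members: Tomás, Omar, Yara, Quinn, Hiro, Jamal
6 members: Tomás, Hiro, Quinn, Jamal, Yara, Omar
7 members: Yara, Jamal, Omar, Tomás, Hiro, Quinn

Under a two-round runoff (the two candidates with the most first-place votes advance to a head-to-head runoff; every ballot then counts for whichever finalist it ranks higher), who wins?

Round 1 first-place votes: Jamal 17, Yara 7, Quinn 0, Tomás 14, Hiro 0, Omar 0. Jamal and Tomás advance.
Runoff: Jamal is ranked above Tomás on 24 ballots, Tomás above Jamal on 14.

Jamal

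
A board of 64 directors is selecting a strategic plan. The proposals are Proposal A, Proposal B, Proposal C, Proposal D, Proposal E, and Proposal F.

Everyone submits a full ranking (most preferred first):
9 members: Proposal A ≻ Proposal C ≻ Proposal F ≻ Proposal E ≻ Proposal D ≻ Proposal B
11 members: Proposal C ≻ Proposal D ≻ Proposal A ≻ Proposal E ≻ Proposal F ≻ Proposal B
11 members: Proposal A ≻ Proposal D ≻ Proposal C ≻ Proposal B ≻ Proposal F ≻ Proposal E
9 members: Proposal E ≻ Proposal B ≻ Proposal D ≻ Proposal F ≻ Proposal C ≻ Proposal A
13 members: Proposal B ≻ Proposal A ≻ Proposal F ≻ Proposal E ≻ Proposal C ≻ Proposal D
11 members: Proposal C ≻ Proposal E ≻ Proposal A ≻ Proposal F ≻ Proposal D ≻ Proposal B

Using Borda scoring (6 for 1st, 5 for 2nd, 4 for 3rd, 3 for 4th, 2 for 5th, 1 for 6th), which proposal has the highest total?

Proposal A

Proposal A: 9×6 + 11×4 + 11×6 + 9×1 + 13×5 + 11×4 = 282
Proposal B: 9×1 + 11×1 + 11×3 + 9×5 + 13×6 + 11×1 = 187
Proposal C: 9×5 + 11×6 + 11×4 + 9×2 + 13×2 + 11×6 = 265
Proposal D: 9×2 + 11×5 + 11×5 + 9×4 + 13×1 + 11×2 = 199
Proposal E: 9×3 + 11×3 + 11×1 + 9×6 + 13×3 + 11×5 = 219
Proposal F: 9×4 + 11×2 + 11×2 + 9×3 + 13×4 + 11×3 = 192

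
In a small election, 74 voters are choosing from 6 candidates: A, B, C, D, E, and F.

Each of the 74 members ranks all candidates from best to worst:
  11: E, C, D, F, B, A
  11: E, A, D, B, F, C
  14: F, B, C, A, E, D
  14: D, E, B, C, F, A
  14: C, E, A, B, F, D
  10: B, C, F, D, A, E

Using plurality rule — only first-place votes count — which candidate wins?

First-place votes: A 0, B 10, C 14, D 14, E 22, F 14.

E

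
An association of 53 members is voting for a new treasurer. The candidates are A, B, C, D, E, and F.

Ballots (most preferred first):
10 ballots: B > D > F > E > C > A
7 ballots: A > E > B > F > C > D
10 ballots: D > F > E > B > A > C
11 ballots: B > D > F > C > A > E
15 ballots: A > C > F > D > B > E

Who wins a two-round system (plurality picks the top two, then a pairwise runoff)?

Round 1 first-place votes: A 22, B 21, C 0, D 10, E 0, F 0. A and B advance.
Runoff: A is ranked above B on 22 ballots, B above A on 31.

B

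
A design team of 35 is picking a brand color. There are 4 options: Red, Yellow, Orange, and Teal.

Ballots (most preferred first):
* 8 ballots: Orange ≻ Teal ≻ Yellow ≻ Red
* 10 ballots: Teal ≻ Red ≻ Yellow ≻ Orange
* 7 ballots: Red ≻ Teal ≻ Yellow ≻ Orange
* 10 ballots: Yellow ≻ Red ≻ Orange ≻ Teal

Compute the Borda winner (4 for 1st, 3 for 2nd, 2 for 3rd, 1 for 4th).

Red: 8×1 + 10×3 + 7×4 + 10×3 = 96
Yellow: 8×2 + 10×2 + 7×2 + 10×4 = 90
Orange: 8×4 + 10×1 + 7×1 + 10×2 = 69
Teal: 8×3 + 10×4 + 7×3 + 10×1 = 95

Red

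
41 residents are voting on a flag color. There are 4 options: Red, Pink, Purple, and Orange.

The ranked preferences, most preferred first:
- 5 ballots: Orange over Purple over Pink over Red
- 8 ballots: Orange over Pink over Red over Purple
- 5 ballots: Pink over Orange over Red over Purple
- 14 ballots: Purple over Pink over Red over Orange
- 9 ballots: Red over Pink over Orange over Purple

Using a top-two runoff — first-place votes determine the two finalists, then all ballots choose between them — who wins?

Round 1 first-place votes: Red 9, Pink 5, Purple 14, Orange 13. Purple and Orange advance.
Runoff: Purple is ranked above Orange on 14 ballots, Orange above Purple on 27.

Orange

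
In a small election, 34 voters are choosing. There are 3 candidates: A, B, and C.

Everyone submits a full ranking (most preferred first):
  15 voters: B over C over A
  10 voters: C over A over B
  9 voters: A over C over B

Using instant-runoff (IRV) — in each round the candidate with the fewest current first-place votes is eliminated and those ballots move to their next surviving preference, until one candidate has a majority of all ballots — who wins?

C

Round 1: A 9, B 15, C 10. A eliminated.
Round 2: B 15, C 19. C has a majority (≥18).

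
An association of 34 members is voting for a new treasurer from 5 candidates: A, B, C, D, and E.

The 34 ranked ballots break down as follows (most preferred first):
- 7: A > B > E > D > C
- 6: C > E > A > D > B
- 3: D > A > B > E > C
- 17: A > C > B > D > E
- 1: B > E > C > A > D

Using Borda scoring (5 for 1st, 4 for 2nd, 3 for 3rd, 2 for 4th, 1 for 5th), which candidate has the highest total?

A

A: 7×5 + 6×3 + 3×4 + 17×5 + 1×2 = 152
B: 7×4 + 6×1 + 3×3 + 17×3 + 1×5 = 99
C: 7×1 + 6×5 + 3×1 + 17×4 + 1×3 = 111
D: 7×2 + 6×2 + 3×5 + 17×2 + 1×1 = 76
E: 7×3 + 6×4 + 3×2 + 17×1 + 1×4 = 72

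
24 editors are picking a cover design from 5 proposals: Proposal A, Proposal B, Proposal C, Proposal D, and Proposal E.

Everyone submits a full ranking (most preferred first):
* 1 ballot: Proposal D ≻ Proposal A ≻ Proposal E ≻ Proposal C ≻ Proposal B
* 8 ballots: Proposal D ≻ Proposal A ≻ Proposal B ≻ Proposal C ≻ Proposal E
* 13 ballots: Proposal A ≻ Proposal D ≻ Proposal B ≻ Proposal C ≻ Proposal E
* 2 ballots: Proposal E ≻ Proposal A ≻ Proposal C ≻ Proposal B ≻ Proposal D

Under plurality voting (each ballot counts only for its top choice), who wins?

Proposal A

First-place votes: Proposal A 13, Proposal B 0, Proposal C 0, Proposal D 9, Proposal E 2.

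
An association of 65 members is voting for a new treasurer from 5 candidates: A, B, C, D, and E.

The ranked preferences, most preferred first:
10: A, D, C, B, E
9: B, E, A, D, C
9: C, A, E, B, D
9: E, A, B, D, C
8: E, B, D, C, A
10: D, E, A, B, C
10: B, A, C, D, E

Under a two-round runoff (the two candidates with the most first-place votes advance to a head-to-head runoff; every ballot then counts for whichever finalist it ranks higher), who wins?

Round 1 first-place votes: A 10, B 19, C 9, D 10, E 17. B and E advance.
Runoff: B is ranked above E on 29 ballots, E above B on 36.

E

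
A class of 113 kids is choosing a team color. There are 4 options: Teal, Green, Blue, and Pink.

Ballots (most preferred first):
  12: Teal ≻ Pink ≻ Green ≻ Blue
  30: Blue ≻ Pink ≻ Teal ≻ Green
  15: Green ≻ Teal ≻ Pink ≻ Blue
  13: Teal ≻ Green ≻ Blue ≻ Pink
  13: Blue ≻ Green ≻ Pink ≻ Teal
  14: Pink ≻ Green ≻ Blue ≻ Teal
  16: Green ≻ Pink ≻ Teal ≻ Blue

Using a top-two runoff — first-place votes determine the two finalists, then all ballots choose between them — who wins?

Round 1 first-place votes: Teal 25, Green 31, Blue 43, Pink 14. Blue and Green advance.
Runoff: Blue is ranked above Green on 43 ballots, Green above Blue on 70.

Green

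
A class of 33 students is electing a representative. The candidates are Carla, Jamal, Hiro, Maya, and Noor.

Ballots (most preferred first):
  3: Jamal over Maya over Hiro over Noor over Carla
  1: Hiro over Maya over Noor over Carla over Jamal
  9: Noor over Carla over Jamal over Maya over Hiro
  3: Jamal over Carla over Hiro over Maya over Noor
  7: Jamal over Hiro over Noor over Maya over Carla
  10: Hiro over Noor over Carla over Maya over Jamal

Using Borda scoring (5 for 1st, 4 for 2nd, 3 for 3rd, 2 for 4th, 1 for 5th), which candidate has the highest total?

Carla: 3×1 + 1×2 + 9×4 + 3×4 + 7×1 + 10×3 = 90
Jamal: 3×5 + 1×1 + 9×3 + 3×5 + 7×5 + 10×1 = 103
Hiro: 3×3 + 1×5 + 9×1 + 3×3 + 7×4 + 10×5 = 110
Maya: 3×4 + 1×4 + 9×2 + 3×2 + 7×2 + 10×2 = 74
Noor: 3×2 + 1×3 + 9×5 + 3×1 + 7×3 + 10×4 = 118

Noor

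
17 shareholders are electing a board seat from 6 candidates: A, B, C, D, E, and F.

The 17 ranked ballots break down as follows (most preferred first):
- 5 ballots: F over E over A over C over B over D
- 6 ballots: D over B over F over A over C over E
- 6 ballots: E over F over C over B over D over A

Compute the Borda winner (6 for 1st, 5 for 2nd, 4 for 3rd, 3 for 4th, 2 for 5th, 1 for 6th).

F

A: 5×4 + 6×3 + 6×1 = 44
B: 5×2 + 6×5 + 6×3 = 58
C: 5×3 + 6×2 + 6×4 = 51
D: 5×1 + 6×6 + 6×2 = 53
E: 5×5 + 6×1 + 6×6 = 67
F: 5×6 + 6×4 + 6×5 = 84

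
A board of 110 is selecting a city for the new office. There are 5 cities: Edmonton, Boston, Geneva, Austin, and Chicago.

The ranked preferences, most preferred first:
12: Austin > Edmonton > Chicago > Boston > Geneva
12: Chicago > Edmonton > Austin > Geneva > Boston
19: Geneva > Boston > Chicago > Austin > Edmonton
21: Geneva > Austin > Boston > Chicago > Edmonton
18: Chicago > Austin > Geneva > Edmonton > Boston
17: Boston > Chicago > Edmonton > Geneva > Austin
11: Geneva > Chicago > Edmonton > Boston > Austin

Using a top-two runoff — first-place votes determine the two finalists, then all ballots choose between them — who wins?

Round 1 first-place votes: Edmonton 0, Boston 17, Geneva 51, Austin 12, Chicago 30. Geneva and Chicago advance.
Runoff: Geneva is ranked above Chicago on 51 ballots, Chicago above Geneva on 59.

Chicago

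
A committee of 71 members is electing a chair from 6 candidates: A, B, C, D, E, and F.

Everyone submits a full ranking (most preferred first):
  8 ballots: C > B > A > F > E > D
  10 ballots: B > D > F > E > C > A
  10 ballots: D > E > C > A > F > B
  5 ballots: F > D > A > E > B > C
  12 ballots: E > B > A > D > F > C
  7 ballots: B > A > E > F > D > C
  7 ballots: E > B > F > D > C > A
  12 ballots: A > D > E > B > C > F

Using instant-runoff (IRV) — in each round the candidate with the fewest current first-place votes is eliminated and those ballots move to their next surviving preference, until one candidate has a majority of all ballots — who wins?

Round 1: A 12, B 17, C 8, D 10, E 19, F 5. F eliminated.
Round 2: A 12, B 17, C 8, D 15, E 19. C eliminated.
Round 3: A 12, B 25, D 15, E 19. A eliminated.
Round 4: B 25, D 27, E 19. E eliminated.
Round 5: B 44, D 27. B has a majority (≥36).

B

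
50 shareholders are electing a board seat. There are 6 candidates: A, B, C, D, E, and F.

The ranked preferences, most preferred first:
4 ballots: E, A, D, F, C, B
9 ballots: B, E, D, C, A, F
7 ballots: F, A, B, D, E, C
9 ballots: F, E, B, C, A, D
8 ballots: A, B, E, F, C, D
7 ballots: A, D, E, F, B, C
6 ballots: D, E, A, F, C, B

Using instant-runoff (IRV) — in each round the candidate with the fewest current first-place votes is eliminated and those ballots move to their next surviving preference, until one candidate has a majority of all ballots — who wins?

A

Round 1: A 15, B 9, C 0, D 6, E 4, F 16. C eliminated.
Round 2: A 15, B 9, D 6, E 4, F 16. E eliminated.
Round 3: A 19, B 9, D 6, F 16. D eliminated.
Round 4: A 25, B 9, F 16. B eliminated.
Round 5: A 34, F 16. A has a majority (≥26).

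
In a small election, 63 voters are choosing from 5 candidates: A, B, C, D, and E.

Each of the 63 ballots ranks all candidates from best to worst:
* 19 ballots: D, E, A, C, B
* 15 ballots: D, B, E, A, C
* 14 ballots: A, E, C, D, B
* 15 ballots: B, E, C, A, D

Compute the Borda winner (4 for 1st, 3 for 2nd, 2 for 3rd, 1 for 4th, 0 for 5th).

E

A: 19×2 + 15×1 + 14×4 + 15×1 = 124
B: 19×0 + 15×3 + 14×0 + 15×4 = 105
C: 19×1 + 15×0 + 14×2 + 15×2 = 77
D: 19×4 + 15×4 + 14×1 + 15×0 = 150
E: 19×3 + 15×2 + 14×3 + 15×3 = 174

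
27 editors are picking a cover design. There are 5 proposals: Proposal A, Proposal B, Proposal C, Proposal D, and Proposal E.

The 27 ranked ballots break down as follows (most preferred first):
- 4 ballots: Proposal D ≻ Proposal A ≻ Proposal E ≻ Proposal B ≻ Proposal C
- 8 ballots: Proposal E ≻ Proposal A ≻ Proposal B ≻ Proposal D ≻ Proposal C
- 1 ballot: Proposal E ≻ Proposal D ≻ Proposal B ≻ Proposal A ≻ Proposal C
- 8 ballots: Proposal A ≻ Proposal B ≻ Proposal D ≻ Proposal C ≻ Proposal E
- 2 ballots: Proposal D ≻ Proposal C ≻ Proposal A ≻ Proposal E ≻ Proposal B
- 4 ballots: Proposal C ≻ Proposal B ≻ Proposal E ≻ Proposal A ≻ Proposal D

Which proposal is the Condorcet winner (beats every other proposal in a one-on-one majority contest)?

Proposal A vs Proposal B: 22–5
Proposal A vs Proposal C: 21–6
Proposal A vs Proposal D: 20–7
Proposal A vs Proposal E: 14–13
Proposal A beats every other proposal.

Proposal A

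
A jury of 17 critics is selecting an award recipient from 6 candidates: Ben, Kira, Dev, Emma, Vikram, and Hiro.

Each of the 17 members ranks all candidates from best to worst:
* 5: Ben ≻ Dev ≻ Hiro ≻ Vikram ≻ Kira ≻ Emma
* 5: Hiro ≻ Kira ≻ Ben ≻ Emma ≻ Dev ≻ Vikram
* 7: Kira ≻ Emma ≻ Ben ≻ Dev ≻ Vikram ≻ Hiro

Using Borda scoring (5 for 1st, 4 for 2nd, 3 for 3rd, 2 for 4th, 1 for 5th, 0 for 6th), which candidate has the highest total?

Ben

Ben: 5×5 + 5×3 + 7×3 = 61
Kira: 5×1 + 5×4 + 7×5 = 60
Dev: 5×4 + 5×1 + 7×2 = 39
Emma: 5×0 + 5×2 + 7×4 = 38
Vikram: 5×2 + 5×0 + 7×1 = 17
Hiro: 5×3 + 5×5 + 7×0 = 40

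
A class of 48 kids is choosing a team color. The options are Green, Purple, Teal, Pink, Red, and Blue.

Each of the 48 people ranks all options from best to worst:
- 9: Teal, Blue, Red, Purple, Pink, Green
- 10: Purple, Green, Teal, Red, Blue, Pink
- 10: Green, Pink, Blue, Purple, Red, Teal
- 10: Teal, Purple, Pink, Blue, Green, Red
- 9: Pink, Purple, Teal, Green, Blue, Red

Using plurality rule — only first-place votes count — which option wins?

First-place votes: Green 10, Purple 10, Teal 19, Pink 9, Red 0, Blue 0.

Teal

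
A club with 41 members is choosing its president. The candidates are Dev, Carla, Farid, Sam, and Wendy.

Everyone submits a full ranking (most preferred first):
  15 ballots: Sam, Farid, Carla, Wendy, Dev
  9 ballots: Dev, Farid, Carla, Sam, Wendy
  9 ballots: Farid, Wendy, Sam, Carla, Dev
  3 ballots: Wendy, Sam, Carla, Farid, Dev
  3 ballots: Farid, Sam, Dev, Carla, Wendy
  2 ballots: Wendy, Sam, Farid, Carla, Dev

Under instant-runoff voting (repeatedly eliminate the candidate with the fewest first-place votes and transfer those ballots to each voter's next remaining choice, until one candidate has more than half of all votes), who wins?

Farid

Round 1: Dev 9, Carla 0, Farid 12, Sam 15, Wendy 5. Carla eliminated.
Round 2: Dev 9, Farid 12, Sam 15, Wendy 5. Wendy eliminated.
Round 3: Dev 9, Farid 12, Sam 20. Dev eliminated.
Round 4: Farid 21, Sam 20. Farid has a majority (≥21).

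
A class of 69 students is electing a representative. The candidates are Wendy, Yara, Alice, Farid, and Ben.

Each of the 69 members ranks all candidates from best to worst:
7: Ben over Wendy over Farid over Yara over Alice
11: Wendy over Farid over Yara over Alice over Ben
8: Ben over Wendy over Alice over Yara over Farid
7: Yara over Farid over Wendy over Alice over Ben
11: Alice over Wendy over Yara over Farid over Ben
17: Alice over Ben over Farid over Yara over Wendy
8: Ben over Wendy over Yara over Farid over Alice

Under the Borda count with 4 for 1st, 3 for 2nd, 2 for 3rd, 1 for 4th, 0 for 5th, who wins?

Wendy

Wendy: 7×3 + 11×4 + 8×3 + 7×2 + 11×3 + 17×0 + 8×3 = 160
Yara: 7×1 + 11×2 + 8×1 + 7×4 + 11×2 + 17×1 + 8×2 = 120
Alice: 7×0 + 11×1 + 8×2 + 7×1 + 11×4 + 17×4 + 8×0 = 146
Farid: 7×2 + 11×3 + 8×0 + 7×3 + 11×1 + 17×2 + 8×1 = 121
Ben: 7×4 + 11×0 + 8×4 + 7×0 + 11×0 + 17×3 + 8×4 = 143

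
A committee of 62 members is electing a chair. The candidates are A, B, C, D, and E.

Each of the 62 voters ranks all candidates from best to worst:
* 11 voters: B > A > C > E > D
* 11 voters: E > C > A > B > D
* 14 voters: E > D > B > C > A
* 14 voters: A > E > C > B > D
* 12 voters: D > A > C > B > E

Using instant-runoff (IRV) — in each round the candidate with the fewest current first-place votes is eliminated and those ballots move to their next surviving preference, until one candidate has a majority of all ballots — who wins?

A

Round 1: A 14, B 11, C 0, D 12, E 25. C eliminated.
Round 2: A 14, B 11, D 12, E 25. B eliminated.
Round 3: A 25, D 12, E 25. D eliminated.
Round 4: A 37, E 25. A has a majority (≥32).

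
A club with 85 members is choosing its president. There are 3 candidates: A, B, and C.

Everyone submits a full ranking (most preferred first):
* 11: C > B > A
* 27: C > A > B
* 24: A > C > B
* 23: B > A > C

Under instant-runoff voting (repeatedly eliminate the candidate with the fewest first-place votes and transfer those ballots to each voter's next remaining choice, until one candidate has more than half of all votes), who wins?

Round 1: A 24, B 23, C 38. B eliminated.
Round 2: A 47, C 38. A has a majority (≥43).

A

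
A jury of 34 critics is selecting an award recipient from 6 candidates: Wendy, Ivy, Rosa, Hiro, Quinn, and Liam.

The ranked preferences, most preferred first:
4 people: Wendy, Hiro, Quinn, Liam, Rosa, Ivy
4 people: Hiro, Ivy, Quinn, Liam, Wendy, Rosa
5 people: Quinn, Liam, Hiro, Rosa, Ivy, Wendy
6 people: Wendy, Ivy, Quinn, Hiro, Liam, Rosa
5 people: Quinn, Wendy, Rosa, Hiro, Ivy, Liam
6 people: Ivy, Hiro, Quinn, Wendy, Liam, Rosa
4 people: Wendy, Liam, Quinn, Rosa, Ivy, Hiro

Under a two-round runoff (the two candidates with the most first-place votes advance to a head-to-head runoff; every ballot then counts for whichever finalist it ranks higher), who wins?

Quinn

Round 1 first-place votes: Wendy 14, Ivy 6, Rosa 0, Hiro 4, Quinn 10, Liam 0. Wendy and Quinn advance.
Runoff: Wendy is ranked above Quinn on 14 ballots, Quinn above Wendy on 20.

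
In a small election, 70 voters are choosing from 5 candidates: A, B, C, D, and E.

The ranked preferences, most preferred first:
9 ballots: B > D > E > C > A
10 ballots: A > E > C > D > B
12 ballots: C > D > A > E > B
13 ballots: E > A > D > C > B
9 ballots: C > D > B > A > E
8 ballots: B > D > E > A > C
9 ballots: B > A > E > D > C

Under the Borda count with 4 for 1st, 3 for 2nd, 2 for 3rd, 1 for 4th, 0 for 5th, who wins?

A: 9×0 + 10×4 + 12×2 + 13×3 + 9×1 + 8×1 + 9×3 = 147
B: 9×4 + 10×0 + 12×0 + 13×0 + 9×2 + 8×4 + 9×4 = 122
C: 9×1 + 10×2 + 12×4 + 13×1 + 9×4 + 8×0 + 9×0 = 126
D: 9×3 + 10×1 + 12×3 + 13×2 + 9×3 + 8×3 + 9×1 = 159
E: 9×2 + 10×3 + 12×1 + 13×4 + 9×0 + 8×2 + 9×2 = 146

D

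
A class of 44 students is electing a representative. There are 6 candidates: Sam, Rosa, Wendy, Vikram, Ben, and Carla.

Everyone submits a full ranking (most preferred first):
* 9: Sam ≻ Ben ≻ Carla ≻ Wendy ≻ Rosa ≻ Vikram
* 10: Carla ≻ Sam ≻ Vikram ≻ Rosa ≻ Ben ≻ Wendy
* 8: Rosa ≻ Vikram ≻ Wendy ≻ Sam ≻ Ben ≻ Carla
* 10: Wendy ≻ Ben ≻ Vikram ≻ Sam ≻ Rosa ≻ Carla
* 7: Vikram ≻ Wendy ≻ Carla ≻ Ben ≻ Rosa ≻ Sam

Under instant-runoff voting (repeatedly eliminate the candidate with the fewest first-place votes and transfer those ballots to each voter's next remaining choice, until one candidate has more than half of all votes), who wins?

Round 1: Sam 9, Rosa 8, Wendy 10, Vikram 7, Ben 0, Carla 10. Ben eliminated.
Round 2: Sam 9, Rosa 8, Wendy 10, Vikram 7, Carla 10. Vikram eliminated.
Round 3: Sam 9, Rosa 8, Wendy 17, Carla 10. Rosa eliminated.
Round 4: Sam 9, Wendy 25, Carla 10. Wendy has a majority (≥23).

Wendy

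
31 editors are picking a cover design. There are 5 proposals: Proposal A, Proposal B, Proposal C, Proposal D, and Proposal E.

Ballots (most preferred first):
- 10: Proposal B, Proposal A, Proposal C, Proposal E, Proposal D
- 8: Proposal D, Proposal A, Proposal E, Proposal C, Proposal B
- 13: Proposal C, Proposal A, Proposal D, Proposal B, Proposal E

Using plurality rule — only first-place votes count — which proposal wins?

Proposal C

First-place votes: Proposal A 0, Proposal B 10, Proposal C 13, Proposal D 8, Proposal E 0.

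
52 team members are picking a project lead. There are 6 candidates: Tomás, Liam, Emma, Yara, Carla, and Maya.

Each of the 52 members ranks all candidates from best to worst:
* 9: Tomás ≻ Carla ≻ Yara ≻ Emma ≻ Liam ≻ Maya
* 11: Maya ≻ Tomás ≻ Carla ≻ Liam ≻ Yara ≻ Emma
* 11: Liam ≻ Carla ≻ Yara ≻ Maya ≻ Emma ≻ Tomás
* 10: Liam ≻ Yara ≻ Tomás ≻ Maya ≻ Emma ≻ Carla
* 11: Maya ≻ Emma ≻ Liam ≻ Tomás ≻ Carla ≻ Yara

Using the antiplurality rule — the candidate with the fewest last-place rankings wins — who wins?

Liam

Last-place votes: Tomás 11, Liam 0, Emma 11, Yara 11, Carla 10, Maya 9.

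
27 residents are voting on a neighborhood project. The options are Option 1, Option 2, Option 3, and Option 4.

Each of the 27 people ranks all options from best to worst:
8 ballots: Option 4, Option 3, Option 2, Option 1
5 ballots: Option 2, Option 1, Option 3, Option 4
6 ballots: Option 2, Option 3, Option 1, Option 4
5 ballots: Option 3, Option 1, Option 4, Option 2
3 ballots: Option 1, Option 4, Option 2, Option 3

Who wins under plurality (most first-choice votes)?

First-place votes: Option 1 3, Option 2 11, Option 3 5, Option 4 8.

Option 2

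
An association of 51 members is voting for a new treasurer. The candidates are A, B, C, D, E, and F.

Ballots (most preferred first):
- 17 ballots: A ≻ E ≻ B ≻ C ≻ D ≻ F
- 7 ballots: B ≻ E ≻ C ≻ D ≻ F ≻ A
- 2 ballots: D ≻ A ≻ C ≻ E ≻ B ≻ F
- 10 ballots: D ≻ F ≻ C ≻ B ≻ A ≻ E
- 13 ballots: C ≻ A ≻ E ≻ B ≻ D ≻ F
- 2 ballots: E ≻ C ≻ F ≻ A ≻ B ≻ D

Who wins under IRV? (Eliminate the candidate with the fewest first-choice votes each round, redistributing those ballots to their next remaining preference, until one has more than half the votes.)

Round 1: A 17, B 7, C 13, D 12, E 2, F 0. F eliminated.
Round 2: A 17, B 7, C 13, D 12, E 2. E eliminated.
Round 3: A 17, B 7, C 15, D 12. B eliminated.
Round 4: A 17, C 22, D 12. D eliminated.
Round 5: A 19, C 32. C has a majority (≥26).

C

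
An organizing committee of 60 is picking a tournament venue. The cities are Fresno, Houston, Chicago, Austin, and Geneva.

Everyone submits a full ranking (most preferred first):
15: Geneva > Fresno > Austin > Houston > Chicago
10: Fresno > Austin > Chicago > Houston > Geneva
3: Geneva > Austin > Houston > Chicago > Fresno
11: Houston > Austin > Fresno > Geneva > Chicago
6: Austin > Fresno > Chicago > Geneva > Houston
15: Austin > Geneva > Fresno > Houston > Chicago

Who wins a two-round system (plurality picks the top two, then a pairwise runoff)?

Austin

Round 1 first-place votes: Fresno 10, Houston 11, Chicago 0, Austin 21, Geneva 18. Austin and Geneva advance.
Runoff: Austin is ranked above Geneva on 42 ballots, Geneva above Austin on 18.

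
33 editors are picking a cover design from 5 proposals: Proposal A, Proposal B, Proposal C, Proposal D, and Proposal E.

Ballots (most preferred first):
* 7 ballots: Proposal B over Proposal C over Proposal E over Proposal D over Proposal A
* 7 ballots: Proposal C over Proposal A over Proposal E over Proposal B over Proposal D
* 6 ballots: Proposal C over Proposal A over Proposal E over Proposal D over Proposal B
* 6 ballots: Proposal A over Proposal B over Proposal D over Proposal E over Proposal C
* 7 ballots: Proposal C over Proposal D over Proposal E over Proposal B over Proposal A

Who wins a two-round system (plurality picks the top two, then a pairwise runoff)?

Round 1 first-place votes: Proposal A 6, Proposal B 7, Proposal C 20, Proposal D 0, Proposal E 0. Proposal C and Proposal B advance.
Runoff: Proposal C is ranked above Proposal B on 20 ballots, Proposal B above Proposal C on 13.

Proposal C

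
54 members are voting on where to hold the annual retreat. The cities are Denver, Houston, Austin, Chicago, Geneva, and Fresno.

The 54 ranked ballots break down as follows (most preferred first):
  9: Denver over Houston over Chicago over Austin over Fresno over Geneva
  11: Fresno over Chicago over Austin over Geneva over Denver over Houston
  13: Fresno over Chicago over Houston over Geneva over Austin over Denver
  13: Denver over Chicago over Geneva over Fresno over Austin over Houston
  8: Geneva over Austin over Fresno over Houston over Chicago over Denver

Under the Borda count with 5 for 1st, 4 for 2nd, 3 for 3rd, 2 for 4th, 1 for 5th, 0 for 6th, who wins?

Denver: 9×5 + 11×1 + 13×0 + 13×5 + 8×0 = 121
Houston: 9×4 + 11×0 + 13×3 + 13×0 + 8×2 = 91
Austin: 9×2 + 11×3 + 13×1 + 13×1 + 8×4 = 109
Chicago: 9×3 + 11×4 + 13×4 + 13×4 + 8×1 = 183
Geneva: 9×0 + 11×2 + 13×2 + 13×3 + 8×5 = 127
Fresno: 9×1 + 11×5 + 13×5 + 13×2 + 8×3 = 179

Chicago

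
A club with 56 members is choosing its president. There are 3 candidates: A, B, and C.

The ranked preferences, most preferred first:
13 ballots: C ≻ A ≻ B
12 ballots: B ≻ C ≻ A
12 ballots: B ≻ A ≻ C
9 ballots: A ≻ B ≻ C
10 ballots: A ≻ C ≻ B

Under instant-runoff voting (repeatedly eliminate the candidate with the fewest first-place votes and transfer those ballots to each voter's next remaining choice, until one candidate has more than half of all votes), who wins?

A

Round 1: A 19, B 24, C 13. C eliminated.
Round 2: A 32, B 24. A has a majority (≥29).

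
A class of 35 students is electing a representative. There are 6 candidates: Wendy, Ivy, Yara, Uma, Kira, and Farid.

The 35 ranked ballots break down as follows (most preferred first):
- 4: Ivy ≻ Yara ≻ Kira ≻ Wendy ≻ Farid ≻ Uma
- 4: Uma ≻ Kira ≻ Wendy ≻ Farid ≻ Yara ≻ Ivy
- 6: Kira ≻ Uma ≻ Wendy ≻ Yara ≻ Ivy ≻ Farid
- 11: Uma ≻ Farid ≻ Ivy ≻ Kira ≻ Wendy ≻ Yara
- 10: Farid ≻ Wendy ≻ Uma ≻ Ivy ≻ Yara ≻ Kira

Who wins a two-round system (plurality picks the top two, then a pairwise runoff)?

Round 1 first-place votes: Wendy 0, Ivy 4, Yara 0, Uma 15, Kira 6, Farid 10. Uma and Farid advance.
Runoff: Uma is ranked above Farid on 21 ballots, Farid above Uma on 14.

Uma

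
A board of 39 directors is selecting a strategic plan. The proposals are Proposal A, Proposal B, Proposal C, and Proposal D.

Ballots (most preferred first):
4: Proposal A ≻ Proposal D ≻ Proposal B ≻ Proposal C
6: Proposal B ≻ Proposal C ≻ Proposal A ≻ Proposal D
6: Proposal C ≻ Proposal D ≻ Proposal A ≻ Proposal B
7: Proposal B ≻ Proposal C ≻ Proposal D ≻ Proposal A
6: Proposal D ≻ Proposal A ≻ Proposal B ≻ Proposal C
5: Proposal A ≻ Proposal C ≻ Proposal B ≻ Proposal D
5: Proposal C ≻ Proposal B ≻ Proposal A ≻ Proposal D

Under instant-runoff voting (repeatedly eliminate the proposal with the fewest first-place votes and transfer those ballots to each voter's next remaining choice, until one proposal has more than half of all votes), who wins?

Round 1: Proposal A 9, Proposal B 13, Proposal C 11, Proposal D 6. Proposal D eliminated.
Round 2: Proposal A 15, Proposal B 13, Proposal C 11. Proposal C eliminated.
Round 3: Proposal A 21, Proposal B 18. Proposal A has a majority (≥20).

Proposal A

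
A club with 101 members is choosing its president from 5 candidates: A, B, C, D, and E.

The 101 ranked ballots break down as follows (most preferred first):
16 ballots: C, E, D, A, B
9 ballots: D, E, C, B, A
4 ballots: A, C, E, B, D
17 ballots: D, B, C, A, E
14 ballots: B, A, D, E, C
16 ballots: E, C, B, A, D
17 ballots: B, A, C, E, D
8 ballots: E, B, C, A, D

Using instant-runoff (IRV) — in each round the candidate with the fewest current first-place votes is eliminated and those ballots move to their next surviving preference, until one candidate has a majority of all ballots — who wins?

E

Round 1: A 4, B 31, C 16, D 26, E 24. A eliminated.
Round 2: B 31, C 20, D 26, E 24. C eliminated.
Round 3: B 31, D 26, E 44. D eliminated.
Round 4: B 48, E 53. E has a majority (≥51).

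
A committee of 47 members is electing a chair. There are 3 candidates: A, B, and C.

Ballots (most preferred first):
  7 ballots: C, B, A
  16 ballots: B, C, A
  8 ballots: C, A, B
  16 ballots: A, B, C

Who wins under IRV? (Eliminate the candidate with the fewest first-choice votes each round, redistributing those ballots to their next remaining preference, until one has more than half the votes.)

Round 1: A 16, B 16, C 15. C eliminated.
Round 2: A 24, B 23. A has a majority (≥24).

A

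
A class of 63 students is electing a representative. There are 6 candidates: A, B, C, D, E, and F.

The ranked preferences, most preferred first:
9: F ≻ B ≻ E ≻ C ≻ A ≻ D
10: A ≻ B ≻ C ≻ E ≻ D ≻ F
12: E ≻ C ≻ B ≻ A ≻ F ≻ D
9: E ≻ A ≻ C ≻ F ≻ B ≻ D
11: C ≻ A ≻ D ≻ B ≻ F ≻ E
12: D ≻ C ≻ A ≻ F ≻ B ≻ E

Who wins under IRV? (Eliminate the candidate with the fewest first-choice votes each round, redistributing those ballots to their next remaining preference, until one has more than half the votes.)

Round 1: A 10, B 0, C 11, D 12, E 21, F 9. B eliminated.
Round 2: A 10, C 11, D 12, E 21, F 9. F eliminated.
Round 3: A 10, C 11, D 12, E 30. A eliminated.
Round 4: C 21, D 12, E 30. D eliminated.
Round 5: C 33, E 30. C has a majority (≥32).

C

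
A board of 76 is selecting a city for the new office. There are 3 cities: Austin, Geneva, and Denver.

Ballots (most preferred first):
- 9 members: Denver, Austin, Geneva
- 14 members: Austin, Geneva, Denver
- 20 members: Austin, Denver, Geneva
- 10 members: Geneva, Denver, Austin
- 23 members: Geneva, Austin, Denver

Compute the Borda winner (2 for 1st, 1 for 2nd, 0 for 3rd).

Austin: 9×1 + 14×2 + 20×2 + 10×0 + 23×1 = 100
Geneva: 9×0 + 14×1 + 20×0 + 10×2 + 23×2 = 80
Denver: 9×2 + 14×0 + 20×1 + 10×1 + 23×0 = 48

Austin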